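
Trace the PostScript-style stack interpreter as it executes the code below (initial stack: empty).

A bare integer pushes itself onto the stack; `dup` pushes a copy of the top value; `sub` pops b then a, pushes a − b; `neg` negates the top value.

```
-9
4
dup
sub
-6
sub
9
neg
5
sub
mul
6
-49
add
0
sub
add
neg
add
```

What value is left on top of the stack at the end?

-9  -> -9
4   -> -9 4
dup -> -9 4 4
sub -> -9 0
-6  -> -9 0 -6
sub -> -9 6
9   -> -9 6 9
neg -> -9 6 -9
5   -> -9 6 -9 5
sub -> -9 6 -14
mul -> -9 -84
6   -> -9 -84 6
-49 -> -9 -84 6 -49
add -> -9 -84 -43
0   -> -9 -84 -43 0
sub -> -9 -84 -43
add -> -9 -127
neg -> -9 127
add -> 118

118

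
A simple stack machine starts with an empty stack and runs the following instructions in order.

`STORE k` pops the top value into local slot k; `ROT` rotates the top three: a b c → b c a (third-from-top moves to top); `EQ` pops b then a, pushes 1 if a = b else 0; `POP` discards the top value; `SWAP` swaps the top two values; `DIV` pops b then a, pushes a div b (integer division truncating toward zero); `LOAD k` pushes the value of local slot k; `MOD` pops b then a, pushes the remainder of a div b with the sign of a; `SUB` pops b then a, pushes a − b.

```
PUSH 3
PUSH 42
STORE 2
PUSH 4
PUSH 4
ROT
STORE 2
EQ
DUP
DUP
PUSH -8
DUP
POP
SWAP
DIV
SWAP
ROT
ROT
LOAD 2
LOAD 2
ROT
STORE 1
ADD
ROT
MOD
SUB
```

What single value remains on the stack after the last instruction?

PUSH 3  → [3]
PUSH 42 → [3, 42]
STORE 2 → [3]
PUSH 4  → [3, 4]
PUSH 4  → [3, 4, 4]
ROT     → [4, 4, 3]
STORE 2 → [4, 4]
EQ      → [1]
DUP     → [1, 1]
DUP     → [1, 1, 1]
PUSH -8 → [1, 1, 1, -8]
DUP     → [1, 1, 1, -8, -8]
POP     → [1, 1, 1, -8]
SWAP    → [1, 1, -8, 1]
DIV     → [1, 1, -8]
SWAP    → [1, -8, 1]
ROT     → [-8, 1, 1]
ROT     → [1, 1, -8]
LOAD 2  → [1, 1, -8, 3]
LOAD 2  → [1, 1, -8, 3, 3]
ROT     → [1, 1, 3, 3, -8]
STORE 1 → [1, 1, 3, 3]
ADD     → [1, 1, 6]
ROT     → [1, 6, 1]
MOD     → [1, 0]
SUB     → [1]

1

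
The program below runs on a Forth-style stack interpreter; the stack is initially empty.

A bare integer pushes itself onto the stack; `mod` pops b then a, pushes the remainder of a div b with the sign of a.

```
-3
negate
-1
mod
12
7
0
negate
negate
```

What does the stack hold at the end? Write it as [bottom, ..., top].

-3     -> [-3]
negate -> [3]
-1     -> [3, -1]
mod    -> [0]
12     -> [0, 12]
7      -> [0, 12, 7]
0      -> [0, 12, 7, 0]
negate -> [0, 12, 7, 0]
negate -> [0, 12, 7, 0]

[0, 12, 7, 0]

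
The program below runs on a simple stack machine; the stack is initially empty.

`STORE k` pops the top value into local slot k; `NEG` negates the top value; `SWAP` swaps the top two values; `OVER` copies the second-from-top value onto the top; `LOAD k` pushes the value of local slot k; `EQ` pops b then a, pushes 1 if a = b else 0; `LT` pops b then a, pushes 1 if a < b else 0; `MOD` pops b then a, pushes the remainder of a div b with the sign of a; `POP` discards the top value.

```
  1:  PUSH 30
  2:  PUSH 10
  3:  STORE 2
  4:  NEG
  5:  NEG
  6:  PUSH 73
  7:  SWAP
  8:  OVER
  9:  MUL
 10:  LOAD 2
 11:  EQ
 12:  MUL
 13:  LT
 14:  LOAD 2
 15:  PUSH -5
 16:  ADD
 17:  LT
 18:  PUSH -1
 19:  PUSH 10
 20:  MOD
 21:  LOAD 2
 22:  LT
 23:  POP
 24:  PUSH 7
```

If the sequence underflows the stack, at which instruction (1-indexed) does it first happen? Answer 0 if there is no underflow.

PUSH 30 -> [30]
PUSH 10 -> [30, 10]
STORE 2 -> [30]
NEG     -> [-30]
NEG     -> [30]
PUSH 73 -> [30, 73]
SWAP    -> [73, 30]
OVER    -> [73, 30, 73]
MUL     -> [73, 2190]
LOAD 2  -> [73, 2190, 10]
EQ      -> [73, 0]
MUL     -> [0]
LT  — needs 2 operands, stack has 1 → underflow

13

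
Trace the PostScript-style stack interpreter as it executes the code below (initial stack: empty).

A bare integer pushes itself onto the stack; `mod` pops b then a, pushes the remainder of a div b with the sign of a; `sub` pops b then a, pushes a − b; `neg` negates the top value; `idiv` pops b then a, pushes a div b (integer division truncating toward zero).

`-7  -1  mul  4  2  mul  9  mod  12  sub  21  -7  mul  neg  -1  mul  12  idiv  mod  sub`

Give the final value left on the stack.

-7   : [-7]
-1   : [-7, -1]
mul  : [7]
4    : [7, 4]
2    : [7, 4, 2]
mul  : [7, 8]
9    : [7, 8, 9]
mod  : [7, 8]
12   : [7, 8, 12]
sub  : [7, -4]
21   : [7, -4, 21]
-7   : [7, -4, 21, -7]
mul  : [7, -4, -147]
neg  : [7, -4, 147]
-1   : [7, -4, 147, -1]
mul  : [7, -4, -147]
12   : [7, -4, -147, 12]
idiv : [7, -4, -12]
mod  : [7, -4]
sub  : [11]

11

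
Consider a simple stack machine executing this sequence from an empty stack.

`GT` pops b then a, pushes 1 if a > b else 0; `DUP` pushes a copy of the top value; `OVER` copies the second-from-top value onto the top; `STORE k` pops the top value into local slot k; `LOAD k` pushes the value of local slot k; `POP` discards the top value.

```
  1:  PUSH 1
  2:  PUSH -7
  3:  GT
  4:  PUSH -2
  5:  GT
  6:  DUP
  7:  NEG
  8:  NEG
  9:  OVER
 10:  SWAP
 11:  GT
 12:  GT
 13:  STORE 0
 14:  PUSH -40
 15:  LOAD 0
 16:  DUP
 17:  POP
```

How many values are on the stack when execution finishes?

2

PUSH 1   -> 1
PUSH -7  -> 1 -7
GT       -> 1
PUSH -2  -> 1 -2
GT       -> 1
DUP      -> 1 1
NEG      -> 1 -1
NEG      -> 1 1
OVER     -> 1 1 1
SWAP     -> 1 1 1
GT       -> 1 0
GT       -> 1
STORE 0  -> (empty)
PUSH -40 -> -40
LOAD 0   -> -40 1
DUP      -> -40 1 1
POP      -> -40 1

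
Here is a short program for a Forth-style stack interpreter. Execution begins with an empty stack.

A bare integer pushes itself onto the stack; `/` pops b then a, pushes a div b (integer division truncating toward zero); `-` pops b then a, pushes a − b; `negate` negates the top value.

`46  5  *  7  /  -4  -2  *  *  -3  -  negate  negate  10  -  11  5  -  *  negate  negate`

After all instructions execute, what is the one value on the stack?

46      [46]
5       [46, 5]
*       [230]
7       [230, 7]
/       [32]
-4      [32, -4]
-2      [32, -4, -2]
*       [32, 8]
*       [256]
-3      [256, -3]
-       [259]
negate  [-259]
negate  [259]
10      [259, 10]
-       [249]
11      [249, 11]
5       [249, 11, 5]
-       [249, 6]
*       [1494]
negate  [-1494]
negate  [1494]

1494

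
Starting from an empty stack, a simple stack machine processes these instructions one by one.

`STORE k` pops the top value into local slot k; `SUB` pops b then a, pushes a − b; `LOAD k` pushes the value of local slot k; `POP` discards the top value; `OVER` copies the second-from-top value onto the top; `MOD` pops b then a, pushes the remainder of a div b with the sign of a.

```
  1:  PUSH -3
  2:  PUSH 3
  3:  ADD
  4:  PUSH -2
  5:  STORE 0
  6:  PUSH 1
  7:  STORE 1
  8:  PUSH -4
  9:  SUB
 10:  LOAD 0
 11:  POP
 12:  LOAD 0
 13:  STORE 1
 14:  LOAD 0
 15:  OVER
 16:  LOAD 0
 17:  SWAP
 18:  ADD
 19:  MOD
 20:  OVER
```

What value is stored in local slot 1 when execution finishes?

PUSH -3 : -3
PUSH 3  : -3 3
ADD     : 0
PUSH -2 : 0 -2
STORE 0 : 0
PUSH 1  : 0 1
STORE 1 : 0
PUSH -4 : 0 -4
SUB     : 4
LOAD 0  : 4 -2
POP     : 4
LOAD 0  : 4 -2
STORE 1 : 4
LOAD 0  : 4 -2
OVER    : 4 -2 4
LOAD 0  : 4 -2 4 -2
SWAP    : 4 -2 -2 4
ADD     : 4 -2 2
MOD     : 4 0
OVER    : 4 0 4

-2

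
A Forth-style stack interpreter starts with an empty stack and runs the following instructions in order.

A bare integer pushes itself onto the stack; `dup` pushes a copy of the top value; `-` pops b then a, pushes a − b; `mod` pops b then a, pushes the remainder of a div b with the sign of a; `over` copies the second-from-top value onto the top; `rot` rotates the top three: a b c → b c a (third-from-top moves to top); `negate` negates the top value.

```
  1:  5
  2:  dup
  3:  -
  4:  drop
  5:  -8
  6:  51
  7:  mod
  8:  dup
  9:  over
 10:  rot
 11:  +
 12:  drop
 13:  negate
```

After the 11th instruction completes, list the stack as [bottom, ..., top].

[-8, -16]

5     5
dup   5 5
-     0
drop  (empty)
-8    -8
51    -8 51
mod   -8
dup   -8 -8
over  -8 -8 -8
rot   -8 -8 -8
+     -8 -16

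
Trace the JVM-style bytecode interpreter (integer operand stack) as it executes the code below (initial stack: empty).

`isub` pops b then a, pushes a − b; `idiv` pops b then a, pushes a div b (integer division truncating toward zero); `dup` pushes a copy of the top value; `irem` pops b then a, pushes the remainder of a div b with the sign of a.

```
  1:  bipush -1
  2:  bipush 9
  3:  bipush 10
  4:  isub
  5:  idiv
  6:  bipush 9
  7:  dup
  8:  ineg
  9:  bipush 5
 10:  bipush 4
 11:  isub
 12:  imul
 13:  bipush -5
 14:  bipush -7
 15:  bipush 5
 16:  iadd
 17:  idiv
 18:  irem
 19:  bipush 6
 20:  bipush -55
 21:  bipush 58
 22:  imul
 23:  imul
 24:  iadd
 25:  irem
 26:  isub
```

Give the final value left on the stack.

-8

bipush -1  -> -1
bipush 9   -> -1 9
bipush 10  -> -1 9 10
isub       -> -1 -1
idiv       -> 1
bipush 9   -> 1 9
dup        -> 1 9 9
ineg       -> 1 9 -9
bipush 5   -> 1 9 -9 5
bipush 4   -> 1 9 -9 5 4
isub       -> 1 9 -9 1
imul       -> 1 9 -9
bipush -5  -> 1 9 -9 -5
bipush -7  -> 1 9 -9 -5 -7
bipush 5   -> 1 9 -9 -5 -7 5
iadd       -> 1 9 -9 -5 -2
idiv       -> 1 9 -9 2
irem       -> 1 9 -1
bipush 6   -> 1 9 -1 6
bipush -55 -> 1 9 -1 6 -55
bipush 58  -> 1 9 -1 6 -55 58
imul       -> 1 9 -1 6 -3190
imul       -> 1 9 -1 -19140
iadd       -> 1 9 -19141
irem       -> 1 9
isub       -> -8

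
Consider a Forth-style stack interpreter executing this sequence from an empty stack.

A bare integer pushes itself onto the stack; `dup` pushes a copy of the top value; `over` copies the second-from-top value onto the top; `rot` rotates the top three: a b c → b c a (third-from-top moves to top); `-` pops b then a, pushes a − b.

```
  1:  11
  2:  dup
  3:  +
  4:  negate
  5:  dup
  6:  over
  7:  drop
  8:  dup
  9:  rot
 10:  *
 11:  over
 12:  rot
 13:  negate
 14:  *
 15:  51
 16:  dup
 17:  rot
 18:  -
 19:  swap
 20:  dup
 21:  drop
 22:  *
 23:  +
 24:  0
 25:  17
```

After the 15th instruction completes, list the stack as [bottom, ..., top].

[484, -484, 51]

11      [11]
dup     [11, 11]
+       [22]
negate  [-22]
dup     [-22, -22]
over    [-22, -22, -22]
drop    [-22, -22]
dup     [-22, -22, -22]
rot     [-22, -22, -22]
*       [-22, 484]
over    [-22, 484, -22]
rot     [484, -22, -22]
negate  [484, -22, 22]
*       [484, -484]
51      [484, -484, 51]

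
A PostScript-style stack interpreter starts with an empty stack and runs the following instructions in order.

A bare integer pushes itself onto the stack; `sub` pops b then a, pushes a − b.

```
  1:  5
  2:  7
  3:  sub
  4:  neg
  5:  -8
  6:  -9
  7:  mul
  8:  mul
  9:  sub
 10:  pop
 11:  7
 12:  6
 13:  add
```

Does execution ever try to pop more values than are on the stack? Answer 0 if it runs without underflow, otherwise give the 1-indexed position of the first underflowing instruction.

5    [5]
7    [5, 7]
sub  [-2]
neg  [2]
-8   [2, -8]
-9   [2, -8, -9]
mul  [2, 72]
mul  [144]
sub  — needs 2 operands, stack has 1 → underflow

9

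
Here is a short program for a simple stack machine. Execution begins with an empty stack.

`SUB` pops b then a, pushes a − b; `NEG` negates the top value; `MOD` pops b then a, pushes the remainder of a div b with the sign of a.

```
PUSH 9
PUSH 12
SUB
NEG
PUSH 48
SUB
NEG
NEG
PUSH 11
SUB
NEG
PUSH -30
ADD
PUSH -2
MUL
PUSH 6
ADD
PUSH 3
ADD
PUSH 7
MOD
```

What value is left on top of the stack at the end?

-1

PUSH 9    9
PUSH 12   9 12
SUB       -3
NEG       3
PUSH 48   3 48
SUB       -45
NEG       45
NEG       -45
PUSH 11   -45 11
SUB       -56
NEG       56
PUSH -30  56 -30
ADD       26
PUSH -2   26 -2
MUL       -52
PUSH 6    -52 6
ADD       -46
PUSH 3    -46 3
ADD       -43
PUSH 7    -43 7
MOD       -1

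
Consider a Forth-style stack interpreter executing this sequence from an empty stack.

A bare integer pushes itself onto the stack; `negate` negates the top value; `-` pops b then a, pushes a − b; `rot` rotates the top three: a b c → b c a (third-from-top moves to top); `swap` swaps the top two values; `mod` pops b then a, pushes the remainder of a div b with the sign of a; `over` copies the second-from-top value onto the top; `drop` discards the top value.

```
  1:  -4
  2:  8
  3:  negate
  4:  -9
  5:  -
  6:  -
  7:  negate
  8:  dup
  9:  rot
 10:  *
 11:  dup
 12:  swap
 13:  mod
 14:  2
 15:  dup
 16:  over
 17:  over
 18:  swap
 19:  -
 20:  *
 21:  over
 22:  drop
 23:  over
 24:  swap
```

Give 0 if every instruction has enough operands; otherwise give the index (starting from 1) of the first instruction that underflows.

9

-4     : [-4]
8      : [-4, 8]
negate : [-4, -8]
-9     : [-4, -8, -9]
-      : [-4, 1]
-      : [-5]
negate : [5]
dup    : [5, 5]
rot  — needs 3 operands, stack has 2 → underflow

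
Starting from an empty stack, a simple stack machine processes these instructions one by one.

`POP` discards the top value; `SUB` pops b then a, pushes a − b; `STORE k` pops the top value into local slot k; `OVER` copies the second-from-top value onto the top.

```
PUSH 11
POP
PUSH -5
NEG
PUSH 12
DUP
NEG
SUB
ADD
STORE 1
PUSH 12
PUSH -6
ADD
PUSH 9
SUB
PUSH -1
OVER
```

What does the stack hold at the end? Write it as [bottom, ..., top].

[-3, -1, -3]

PUSH 11  [11]
POP      []
PUSH -5  [-5]
NEG      [5]
PUSH 12  [5, 12]
DUP      [5, 12, 12]
NEG      [5, 12, -12]
SUB      [5, 24]
ADD      [29]
STORE 1  []
PUSH 12  [12]
PUSH -6  [12, -6]
ADD      [6]
PUSH 9   [6, 9]
SUB      [-3]
PUSH -1  [-3, -1]
OVER     [-3, -1, -3]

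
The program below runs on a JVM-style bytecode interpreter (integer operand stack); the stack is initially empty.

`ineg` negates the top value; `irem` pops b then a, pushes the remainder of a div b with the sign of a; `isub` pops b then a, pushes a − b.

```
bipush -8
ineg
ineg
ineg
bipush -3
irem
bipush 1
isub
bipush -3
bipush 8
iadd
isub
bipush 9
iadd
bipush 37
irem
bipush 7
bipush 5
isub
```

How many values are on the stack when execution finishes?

bipush -8 -> -8
ineg      -> 8
ineg      -> -8
ineg      -> 8
bipush -3 -> 8 -3
irem      -> 2
bipush 1  -> 2 1
isub      -> 1
bipush -3 -> 1 -3
bipush 8  -> 1 -3 8
iadd      -> 1 5
isub      -> -4
bipush 9  -> -4 9
iadd      -> 5
bipush 37 -> 5 37
irem      -> 5
bipush 7  -> 5 7
bipush 5  -> 5 7 5
isub      -> 5 2

2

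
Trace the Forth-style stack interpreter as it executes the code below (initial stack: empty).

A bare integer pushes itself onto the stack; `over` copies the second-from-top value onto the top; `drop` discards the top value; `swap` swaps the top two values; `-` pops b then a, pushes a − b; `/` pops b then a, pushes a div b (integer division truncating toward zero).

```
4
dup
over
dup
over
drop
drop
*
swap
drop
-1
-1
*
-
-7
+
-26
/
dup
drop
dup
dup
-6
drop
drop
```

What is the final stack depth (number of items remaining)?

4    → [4]
dup  → [4, 4]
over → [4, 4, 4]
dup  → [4, 4, 4, 4]
over → [4, 4, 4, 4, 4]
drop → [4, 4, 4, 4]
drop → [4, 4, 4]
*    → [4, 16]
swap → [16, 4]
drop → [16]
-1   → [16, -1]
-1   → [16, -1, -1]
*    → [16, 1]
-    → [15]
-7   → [15, -7]
+    → [8]
-26  → [8, -26]
/    → [0]
dup  → [0, 0]
drop → [0]
dup  → [0, 0]
dup  → [0, 0, 0]
-6   → [0, 0, 0, -6]
drop → [0, 0, 0]
drop → [0, 0]

2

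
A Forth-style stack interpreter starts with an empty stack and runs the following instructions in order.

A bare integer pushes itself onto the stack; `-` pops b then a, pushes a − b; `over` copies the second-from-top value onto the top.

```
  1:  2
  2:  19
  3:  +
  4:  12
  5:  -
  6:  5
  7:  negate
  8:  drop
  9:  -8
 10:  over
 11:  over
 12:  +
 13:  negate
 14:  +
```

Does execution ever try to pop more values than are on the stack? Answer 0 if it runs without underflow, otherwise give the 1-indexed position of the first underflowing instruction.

2      : 2
19     : 2 19
+      : 21
12     : 21 12
-      : 9
5      : 9 5
negate : 9 -5
drop   : 9
-8     : 9 -8
over   : 9 -8 9
over   : 9 -8 9 -8
+      : 9 -8 1
negate : 9 -8 -1
+      : 9 -9

0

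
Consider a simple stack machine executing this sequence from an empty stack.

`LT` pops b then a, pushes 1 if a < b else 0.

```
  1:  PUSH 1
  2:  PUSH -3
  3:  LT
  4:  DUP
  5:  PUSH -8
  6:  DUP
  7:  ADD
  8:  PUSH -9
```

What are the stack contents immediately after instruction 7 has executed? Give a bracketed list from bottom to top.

[0, 0, -16]

PUSH 1   [1]
PUSH -3  [1, -3]
LT       [0]
DUP      [0, 0]
PUSH -8  [0, 0, -8]
DUP      [0, 0, -8, -8]
ADD      [0, 0, -16]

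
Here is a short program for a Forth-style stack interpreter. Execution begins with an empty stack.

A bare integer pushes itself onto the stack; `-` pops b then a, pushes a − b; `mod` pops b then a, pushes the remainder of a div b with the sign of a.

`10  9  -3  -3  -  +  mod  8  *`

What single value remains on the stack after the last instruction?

10  : 10
9   : 10 9
-3  : 10 9 -3
-3  : 10 9 -3 -3
-   : 10 9 0
+   : 10 9
mod : 1
8   : 1 8
*   : 8

8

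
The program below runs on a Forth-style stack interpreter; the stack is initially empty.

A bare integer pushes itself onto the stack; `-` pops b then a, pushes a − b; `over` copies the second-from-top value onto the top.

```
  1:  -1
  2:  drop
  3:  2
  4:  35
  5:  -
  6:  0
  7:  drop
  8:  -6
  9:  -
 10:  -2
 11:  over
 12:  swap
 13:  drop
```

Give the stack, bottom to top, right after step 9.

-1   -> -1
drop -> (empty)
2    -> 2
35   -> 2 35
-    -> -33
0    -> -33 0
drop -> -33
-6   -> -33 -6
-    -> -27

[-27]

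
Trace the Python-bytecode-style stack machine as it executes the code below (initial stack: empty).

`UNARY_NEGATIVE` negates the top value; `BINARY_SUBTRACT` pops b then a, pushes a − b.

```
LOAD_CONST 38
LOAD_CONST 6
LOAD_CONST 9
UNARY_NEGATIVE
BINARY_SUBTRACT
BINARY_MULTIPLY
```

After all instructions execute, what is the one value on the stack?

LOAD_CONST 38   → 38
LOAD_CONST 6    → 38 6
LOAD_CONST 9    → 38 6 9
UNARY_NEGATIVE  → 38 6 -9
BINARY_SUBTRACT → 38 15
BINARY_MULTIPLY → 570

570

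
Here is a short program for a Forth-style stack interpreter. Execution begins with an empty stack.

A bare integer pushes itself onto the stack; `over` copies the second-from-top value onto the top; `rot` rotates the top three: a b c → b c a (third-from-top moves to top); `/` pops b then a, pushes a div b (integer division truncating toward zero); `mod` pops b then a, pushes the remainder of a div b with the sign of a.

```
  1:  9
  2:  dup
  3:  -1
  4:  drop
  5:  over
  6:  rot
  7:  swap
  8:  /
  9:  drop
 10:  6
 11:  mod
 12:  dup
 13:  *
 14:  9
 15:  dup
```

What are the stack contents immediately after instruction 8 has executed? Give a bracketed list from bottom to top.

[9, 1]

9    -> [9]
dup  -> [9, 9]
-1   -> [9, 9, -1]
drop -> [9, 9]
over -> [9, 9, 9]
rot  -> [9, 9, 9]
swap -> [9, 9, 9]
/    -> [9, 1]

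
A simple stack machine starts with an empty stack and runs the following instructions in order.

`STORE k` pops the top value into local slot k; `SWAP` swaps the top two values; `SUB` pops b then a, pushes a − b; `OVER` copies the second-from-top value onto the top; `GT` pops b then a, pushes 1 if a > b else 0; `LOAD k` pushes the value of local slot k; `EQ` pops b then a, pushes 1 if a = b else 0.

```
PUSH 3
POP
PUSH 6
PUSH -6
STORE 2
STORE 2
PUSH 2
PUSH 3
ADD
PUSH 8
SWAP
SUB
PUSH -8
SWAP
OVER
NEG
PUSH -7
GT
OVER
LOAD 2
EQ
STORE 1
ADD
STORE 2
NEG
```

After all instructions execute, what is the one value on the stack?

PUSH 3  → [3]
POP     → []
PUSH 6  → [6]
PUSH -6 → [6, -6]
STORE 2 → [6]
STORE 2 → []
PUSH 2  → [2]
PUSH 3  → [2, 3]
ADD     → [5]
PUSH 8  → [5, 8]
SWAP    → [8, 5]
SUB     → [3]
PUSH -8 → [3, -8]
SWAP    → [-8, 3]
OVER    → [-8, 3, -8]
NEG     → [-8, 3, 8]
PUSH -7 → [-8, 3, 8, -7]
GT      → [-8, 3, 1]
OVER    → [-8, 3, 1, 3]
LOAD 2  → [-8, 3, 1, 3, 6]
EQ      → [-8, 3, 1, 0]
STORE 1 → [-8, 3, 1]
ADD     → [-8, 4]
STORE 2 → [-8]
NEG     → [8]

8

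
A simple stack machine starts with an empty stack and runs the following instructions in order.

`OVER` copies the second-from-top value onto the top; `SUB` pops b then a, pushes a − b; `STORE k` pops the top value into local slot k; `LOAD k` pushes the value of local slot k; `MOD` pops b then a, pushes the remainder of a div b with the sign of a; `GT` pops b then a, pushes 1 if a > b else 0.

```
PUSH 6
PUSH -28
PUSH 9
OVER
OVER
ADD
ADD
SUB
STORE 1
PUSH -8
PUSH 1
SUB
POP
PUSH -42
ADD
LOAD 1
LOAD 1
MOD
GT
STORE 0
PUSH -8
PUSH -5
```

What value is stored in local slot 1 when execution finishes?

-18

PUSH 6   → [6]
PUSH -28 → [6, -28]
PUSH 9   → [6, -28, 9]
OVER     → [6, -28, 9, -28]
OVER     → [6, -28, 9, -28, 9]
ADD      → [6, -28, 9, -19]
ADD      → [6, -28, -10]
SUB      → [6, -18]
STORE 1  → [6]
PUSH -8  → [6, -8]
PUSH 1   → [6, -8, 1]
SUB      → [6, -9]
POP      → [6]
PUSH -42 → [6, -42]
ADD      → [-36]
LOAD 1   → [-36, -18]
LOAD 1   → [-36, -18, -18]
MOD      → [-36, 0]
GT       → [0]
STORE 0  → []
PUSH -8  → [-8]
PUSH -5  → [-8, -5]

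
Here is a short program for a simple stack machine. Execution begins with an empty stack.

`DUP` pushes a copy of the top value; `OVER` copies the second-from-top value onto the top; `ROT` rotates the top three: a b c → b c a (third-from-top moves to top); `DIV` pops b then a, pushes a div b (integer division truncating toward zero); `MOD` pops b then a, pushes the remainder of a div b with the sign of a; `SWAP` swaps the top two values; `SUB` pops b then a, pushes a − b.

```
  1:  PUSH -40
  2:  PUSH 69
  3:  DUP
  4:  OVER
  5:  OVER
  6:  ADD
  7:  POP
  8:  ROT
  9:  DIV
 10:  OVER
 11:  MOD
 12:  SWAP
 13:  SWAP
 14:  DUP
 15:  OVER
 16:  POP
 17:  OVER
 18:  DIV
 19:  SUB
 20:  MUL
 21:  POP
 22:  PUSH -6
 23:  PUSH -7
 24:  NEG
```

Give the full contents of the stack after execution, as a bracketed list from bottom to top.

PUSH -40 -> -40
PUSH 69  -> -40 69
DUP      -> -40 69 69
OVER     -> -40 69 69 69
OVER     -> -40 69 69 69 69
ADD      -> -40 69 69 138
POP      -> -40 69 69
ROT      -> 69 69 -40
DIV      -> 69 -1
OVER     -> 69 -1 69
MOD      -> 69 -1
SWAP     -> -1 69
SWAP     -> 69 -1
DUP      -> 69 -1 -1
OVER     -> 69 -1 -1 -1
POP      -> 69 -1 -1
OVER     -> 69 -1 -1 -1
DIV      -> 69 -1 1
SUB      -> 69 -2
MUL      -> -138
POP      -> (empty)
PUSH -6  -> -6
PUSH -7  -> -6 -7
NEG      -> -6 7

[-6, 7]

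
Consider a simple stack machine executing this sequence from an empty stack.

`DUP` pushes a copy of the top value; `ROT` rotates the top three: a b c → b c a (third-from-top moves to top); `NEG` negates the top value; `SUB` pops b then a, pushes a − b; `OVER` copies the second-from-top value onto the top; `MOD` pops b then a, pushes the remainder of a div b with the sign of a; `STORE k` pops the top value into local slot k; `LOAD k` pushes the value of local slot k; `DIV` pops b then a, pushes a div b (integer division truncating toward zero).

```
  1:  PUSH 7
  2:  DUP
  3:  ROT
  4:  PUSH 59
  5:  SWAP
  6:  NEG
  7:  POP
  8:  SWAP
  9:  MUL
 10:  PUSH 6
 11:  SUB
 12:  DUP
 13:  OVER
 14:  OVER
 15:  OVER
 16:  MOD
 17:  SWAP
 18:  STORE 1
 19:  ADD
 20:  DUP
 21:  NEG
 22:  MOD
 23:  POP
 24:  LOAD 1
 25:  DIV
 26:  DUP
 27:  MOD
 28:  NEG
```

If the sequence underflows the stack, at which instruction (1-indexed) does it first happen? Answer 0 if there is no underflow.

3

PUSH 7 → [7]
DUP    → [7, 7]
ROT  — needs 3 operands, stack has 2 → underflow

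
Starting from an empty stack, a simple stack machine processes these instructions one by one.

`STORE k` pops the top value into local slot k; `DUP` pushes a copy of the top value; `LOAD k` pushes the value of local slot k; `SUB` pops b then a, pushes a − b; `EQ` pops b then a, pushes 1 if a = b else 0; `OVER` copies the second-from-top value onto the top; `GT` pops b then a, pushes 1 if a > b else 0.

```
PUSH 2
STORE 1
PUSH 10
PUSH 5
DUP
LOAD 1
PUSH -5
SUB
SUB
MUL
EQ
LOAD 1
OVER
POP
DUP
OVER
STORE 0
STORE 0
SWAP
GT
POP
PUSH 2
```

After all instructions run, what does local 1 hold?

PUSH 2  -> [2]
STORE 1 -> []
PUSH 10 -> [10]
PUSH 5  -> [10, 5]
DUP     -> [10, 5, 5]
LOAD 1  -> [10, 5, 5, 2]
PUSH -5 -> [10, 5, 5, 2, -5]
SUB     -> [10, 5, 5, 7]
SUB     -> [10, 5, -2]
MUL     -> [10, -10]
EQ      -> [0]
LOAD 1  -> [0, 2]
OVER    -> [0, 2, 0]
POP     -> [0, 2]
DUP     -> [0, 2, 2]
OVER    -> [0, 2, 2, 2]
STORE 0 -> [0, 2, 2]
STORE 0 -> [0, 2]
SWAP    -> [2, 0]
GT      -> [1]
POP     -> []
PUSH 2  -> [2]

2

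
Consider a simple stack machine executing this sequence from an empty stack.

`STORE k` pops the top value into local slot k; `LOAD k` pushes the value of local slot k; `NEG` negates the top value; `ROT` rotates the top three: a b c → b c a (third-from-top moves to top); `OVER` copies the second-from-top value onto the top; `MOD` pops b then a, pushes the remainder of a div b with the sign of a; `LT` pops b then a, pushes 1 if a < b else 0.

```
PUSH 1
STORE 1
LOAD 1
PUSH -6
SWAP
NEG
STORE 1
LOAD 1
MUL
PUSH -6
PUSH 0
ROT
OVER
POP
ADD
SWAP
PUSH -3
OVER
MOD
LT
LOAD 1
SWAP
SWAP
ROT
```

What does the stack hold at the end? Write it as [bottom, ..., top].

PUSH 1  -> 1
STORE 1 -> (empty)
LOAD 1  -> 1
PUSH -6 -> 1 -6
SWAP    -> -6 1
NEG     -> -6 -1
STORE 1 -> -6
LOAD 1  -> -6 -1
MUL     -> 6
PUSH -6 -> 6 -6
PUSH 0  -> 6 -6 0
ROT     -> -6 0 6
OVER    -> -6 0 6 0
POP     -> -6 0 6
ADD     -> -6 6
SWAP    -> 6 -6
PUSH -3 -> 6 -6 -3
OVER    -> 6 -6 -3 -6
MOD     -> 6 -6 -3
LT      -> 6 1
LOAD 1  -> 6 1 -1
SWAP    -> 6 -1 1
SWAP    -> 6 1 -1
ROT     -> 1 -1 6

[1, -1, 6]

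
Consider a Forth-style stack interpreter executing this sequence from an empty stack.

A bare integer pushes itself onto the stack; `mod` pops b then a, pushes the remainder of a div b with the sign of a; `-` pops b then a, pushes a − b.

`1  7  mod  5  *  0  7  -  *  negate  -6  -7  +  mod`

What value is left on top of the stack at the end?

1      → [1]
7      → [1, 7]
mod    → [1]
5      → [1, 5]
*      → [5]
0      → [5, 0]
7      → [5, 0, 7]
-      → [5, -7]
*      → [-35]
negate → [35]
-6     → [35, -6]
-7     → [35, -6, -7]
+      → [35, -13]
mod    → [9]

9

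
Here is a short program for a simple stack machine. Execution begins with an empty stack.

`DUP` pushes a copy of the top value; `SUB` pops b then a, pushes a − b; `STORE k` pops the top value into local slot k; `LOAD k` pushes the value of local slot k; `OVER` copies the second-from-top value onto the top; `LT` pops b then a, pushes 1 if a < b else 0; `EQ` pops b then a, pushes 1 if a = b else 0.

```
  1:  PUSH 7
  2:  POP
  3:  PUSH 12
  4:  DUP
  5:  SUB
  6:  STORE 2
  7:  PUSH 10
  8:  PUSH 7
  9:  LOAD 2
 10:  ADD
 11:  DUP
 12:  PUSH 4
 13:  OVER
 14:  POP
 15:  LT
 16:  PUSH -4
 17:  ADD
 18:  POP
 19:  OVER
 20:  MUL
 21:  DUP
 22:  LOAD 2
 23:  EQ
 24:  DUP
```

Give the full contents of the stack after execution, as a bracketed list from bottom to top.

PUSH 7  → 7
POP     → (empty)
PUSH 12 → 12
DUP     → 12 12
SUB     → 0
STORE 2 → (empty)
PUSH 10 → 10
PUSH 7  → 10 7
LOAD 2  → 10 7 0
ADD     → 10 7
DUP     → 10 7 7
PUSH 4  → 10 7 7 4
OVER    → 10 7 7 4 7
POP     → 10 7 7 4
LT      → 10 7 0
PUSH -4 → 10 7 0 -4
ADD     → 10 7 -4
POP     → 10 7
OVER    → 10 7 10
MUL     → 10 70
DUP     → 10 70 70
LOAD 2  → 10 70 70 0
EQ      → 10 70 0
DUP     → 10 70 0 0

[10, 70, 0, 0]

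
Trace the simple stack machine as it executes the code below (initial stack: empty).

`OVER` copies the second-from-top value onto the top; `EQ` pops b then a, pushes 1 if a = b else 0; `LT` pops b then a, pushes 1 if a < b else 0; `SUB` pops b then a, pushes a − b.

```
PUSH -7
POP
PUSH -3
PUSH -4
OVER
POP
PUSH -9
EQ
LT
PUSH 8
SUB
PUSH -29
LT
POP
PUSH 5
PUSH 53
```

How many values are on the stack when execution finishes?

2

PUSH -7  → [-7]
POP      → []
PUSH -3  → [-3]
PUSH -4  → [-3, -4]
OVER     → [-3, -4, -3]
POP      → [-3, -4]
PUSH -9  → [-3, -4, -9]
EQ       → [-3, 0]
LT       → [1]
PUSH 8   → [1, 8]
SUB      → [-7]
PUSH -29 → [-7, -29]
LT       → [0]
POP      → []
PUSH 5   → [5]
PUSH 53  → [5, 53]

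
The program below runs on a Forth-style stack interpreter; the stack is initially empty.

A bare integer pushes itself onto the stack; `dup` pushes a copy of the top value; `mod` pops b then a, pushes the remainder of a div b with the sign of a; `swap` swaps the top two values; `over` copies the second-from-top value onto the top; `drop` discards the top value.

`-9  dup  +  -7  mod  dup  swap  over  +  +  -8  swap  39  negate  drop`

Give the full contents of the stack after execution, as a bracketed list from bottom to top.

[-8, -12]

-9     → -9
dup    → -9 -9
+      → -18
-7     → -18 -7
mod    → -4
dup    → -4 -4
swap   → -4 -4
over   → -4 -4 -4
+      → -4 -8
+      → -12
-8     → -12 -8
swap   → -8 -12
39     → -8 -12 39
negate → -8 -12 -39
drop   → -8 -12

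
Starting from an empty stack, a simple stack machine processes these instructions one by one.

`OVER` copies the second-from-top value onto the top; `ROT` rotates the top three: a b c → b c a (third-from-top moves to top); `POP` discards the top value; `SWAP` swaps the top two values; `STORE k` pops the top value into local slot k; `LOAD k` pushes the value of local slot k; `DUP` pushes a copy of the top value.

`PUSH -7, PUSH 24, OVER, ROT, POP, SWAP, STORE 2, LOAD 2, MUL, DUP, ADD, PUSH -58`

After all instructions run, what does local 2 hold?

24

PUSH -7   -7
PUSH 24   -7 24
OVER      -7 24 -7
ROT       24 -7 -7
POP       24 -7
SWAP      -7 24
STORE 2   -7
LOAD 2    -7 24
MUL       -168
DUP       -168 -168
ADD       -336
PUSH -58  -336 -58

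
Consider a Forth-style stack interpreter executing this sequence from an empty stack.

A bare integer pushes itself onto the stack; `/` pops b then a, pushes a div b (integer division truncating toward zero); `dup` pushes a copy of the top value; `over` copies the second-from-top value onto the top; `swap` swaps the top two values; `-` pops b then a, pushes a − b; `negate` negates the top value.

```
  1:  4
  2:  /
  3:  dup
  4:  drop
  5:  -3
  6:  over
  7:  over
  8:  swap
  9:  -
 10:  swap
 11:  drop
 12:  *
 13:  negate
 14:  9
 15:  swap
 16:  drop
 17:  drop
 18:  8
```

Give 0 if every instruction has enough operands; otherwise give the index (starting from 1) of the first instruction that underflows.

2

4 : [4]
/  — needs 2 operands, stack has 1 → underflow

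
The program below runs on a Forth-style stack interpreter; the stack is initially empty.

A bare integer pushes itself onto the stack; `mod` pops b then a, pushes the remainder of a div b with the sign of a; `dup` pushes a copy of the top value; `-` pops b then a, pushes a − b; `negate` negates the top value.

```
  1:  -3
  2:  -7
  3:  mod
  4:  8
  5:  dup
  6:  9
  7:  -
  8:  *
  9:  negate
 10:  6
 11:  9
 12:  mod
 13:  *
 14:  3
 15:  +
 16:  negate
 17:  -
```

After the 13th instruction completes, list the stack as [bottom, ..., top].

[-3, 48]

-3     → -3
-7     → -3 -7
mod    → -3
8      → -3 8
dup    → -3 8 8
9      → -3 8 8 9
-      → -3 8 -1
*      → -3 -8
negate → -3 8
6      → -3 8 6
9      → -3 8 6 9
mod    → -3 8 6
*      → -3 48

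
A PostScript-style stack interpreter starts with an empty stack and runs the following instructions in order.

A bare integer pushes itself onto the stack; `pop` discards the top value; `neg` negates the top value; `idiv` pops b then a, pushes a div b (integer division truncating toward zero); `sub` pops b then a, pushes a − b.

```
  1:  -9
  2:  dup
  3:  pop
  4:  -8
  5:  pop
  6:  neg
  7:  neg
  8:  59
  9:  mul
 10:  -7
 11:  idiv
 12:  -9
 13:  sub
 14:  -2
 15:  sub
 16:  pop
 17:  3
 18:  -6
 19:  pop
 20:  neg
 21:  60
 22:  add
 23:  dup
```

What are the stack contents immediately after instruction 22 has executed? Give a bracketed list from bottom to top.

-9    [-9]
dup   [-9, -9]
pop   [-9]
-8    [-9, -8]
pop   [-9]
neg   [9]
neg   [-9]
59    [-9, 59]
mul   [-531]
-7    [-531, -7]
idiv  [75]
-9    [75, -9]
sub   [84]
-2    [84, -2]
sub   [86]
pop   []
3     [3]
-6    [3, -6]
pop   [3]
neg   [-3]
60    [-3, 60]
add   [57]

[57]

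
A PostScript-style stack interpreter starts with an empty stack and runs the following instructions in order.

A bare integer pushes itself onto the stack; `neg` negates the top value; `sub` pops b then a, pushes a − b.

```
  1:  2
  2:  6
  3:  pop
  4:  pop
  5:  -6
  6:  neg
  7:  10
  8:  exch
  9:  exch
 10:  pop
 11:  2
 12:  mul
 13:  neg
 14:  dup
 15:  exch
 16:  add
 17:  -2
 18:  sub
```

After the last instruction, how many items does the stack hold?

1

2    : 2
6    : 2 6
pop  : 2
pop  : (empty)
-6   : -6
neg  : 6
10   : 6 10
exch : 10 6
exch : 6 10
pop  : 6
2    : 6 2
mul  : 12
neg  : -12
dup  : -12 -12
exch : -12 -12
add  : -24
-2   : -24 -2
sub  : -22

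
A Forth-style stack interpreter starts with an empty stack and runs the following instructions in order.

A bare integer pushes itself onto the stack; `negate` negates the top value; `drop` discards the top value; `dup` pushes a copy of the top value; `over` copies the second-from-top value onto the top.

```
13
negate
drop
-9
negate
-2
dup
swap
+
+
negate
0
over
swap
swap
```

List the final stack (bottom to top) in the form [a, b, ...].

[-5, 0, -5]

13     → 13
negate → -13
drop   → (empty)
-9     → -9
negate → 9
-2     → 9 -2
dup    → 9 -2 -2
swap   → 9 -2 -2
+      → 9 -4
+      → 5
negate → -5
0      → -5 0
over   → -5 0 -5
swap   → -5 -5 0
swap   → -5 0 -5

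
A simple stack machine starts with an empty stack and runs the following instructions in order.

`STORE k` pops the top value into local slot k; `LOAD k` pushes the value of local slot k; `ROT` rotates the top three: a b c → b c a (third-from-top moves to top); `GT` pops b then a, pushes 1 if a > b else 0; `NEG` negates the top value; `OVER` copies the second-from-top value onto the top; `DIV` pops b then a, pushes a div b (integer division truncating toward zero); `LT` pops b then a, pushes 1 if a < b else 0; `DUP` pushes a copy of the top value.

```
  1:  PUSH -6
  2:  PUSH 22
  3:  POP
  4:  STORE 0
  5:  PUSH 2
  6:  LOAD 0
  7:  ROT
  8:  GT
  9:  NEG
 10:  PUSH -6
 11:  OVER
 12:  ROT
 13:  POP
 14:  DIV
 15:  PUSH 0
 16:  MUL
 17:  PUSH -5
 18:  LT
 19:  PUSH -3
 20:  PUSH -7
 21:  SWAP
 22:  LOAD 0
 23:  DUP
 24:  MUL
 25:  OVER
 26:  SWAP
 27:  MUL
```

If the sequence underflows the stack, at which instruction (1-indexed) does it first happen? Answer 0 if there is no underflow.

PUSH -6 -> -6
PUSH 22 -> -6 22
POP     -> -6
STORE 0 -> (empty)
PUSH 2  -> 2
LOAD 0  -> 2 -6
ROT  — needs 3 operands, stack has 2 → underflow

7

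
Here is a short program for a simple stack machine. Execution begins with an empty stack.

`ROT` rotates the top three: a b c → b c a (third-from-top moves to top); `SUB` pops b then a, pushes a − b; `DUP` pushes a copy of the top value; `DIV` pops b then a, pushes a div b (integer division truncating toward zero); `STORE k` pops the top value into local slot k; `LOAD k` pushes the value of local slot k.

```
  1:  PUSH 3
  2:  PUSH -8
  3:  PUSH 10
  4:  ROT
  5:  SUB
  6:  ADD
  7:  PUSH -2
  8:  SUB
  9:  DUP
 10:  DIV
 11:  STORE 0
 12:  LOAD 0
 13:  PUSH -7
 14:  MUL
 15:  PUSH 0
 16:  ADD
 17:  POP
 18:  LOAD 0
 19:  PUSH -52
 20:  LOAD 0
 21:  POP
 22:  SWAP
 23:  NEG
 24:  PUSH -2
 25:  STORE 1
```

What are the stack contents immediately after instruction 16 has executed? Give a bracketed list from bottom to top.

PUSH 3  -> [3]
PUSH -8 -> [3, -8]
PUSH 10 -> [3, -8, 10]
ROT     -> [-8, 10, 3]
SUB     -> [-8, 7]
ADD     -> [-1]
PUSH -2 -> [-1, -2]
SUB     -> [1]
DUP     -> [1, 1]
DIV     -> [1]
STORE 0 -> []
LOAD 0  -> [1]
PUSH -7 -> [1, -7]
MUL     -> [-7]
PUSH 0  -> [-7, 0]
ADD     -> [-7]

[-7]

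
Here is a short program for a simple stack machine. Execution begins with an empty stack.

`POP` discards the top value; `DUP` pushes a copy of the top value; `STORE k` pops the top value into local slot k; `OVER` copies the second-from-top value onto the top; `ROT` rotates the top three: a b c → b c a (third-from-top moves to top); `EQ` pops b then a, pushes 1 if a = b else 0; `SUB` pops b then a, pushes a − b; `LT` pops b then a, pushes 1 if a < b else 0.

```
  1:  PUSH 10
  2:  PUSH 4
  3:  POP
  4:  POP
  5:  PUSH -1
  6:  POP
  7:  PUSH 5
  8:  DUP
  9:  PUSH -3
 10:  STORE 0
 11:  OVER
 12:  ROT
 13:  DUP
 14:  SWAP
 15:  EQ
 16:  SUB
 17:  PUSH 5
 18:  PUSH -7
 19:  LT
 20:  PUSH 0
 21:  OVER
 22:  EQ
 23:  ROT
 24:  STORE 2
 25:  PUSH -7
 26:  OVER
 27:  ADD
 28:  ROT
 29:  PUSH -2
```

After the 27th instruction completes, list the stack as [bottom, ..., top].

PUSH 10  10
PUSH 4   10 4
POP      10
POP      (empty)
PUSH -1  -1
POP      (empty)
PUSH 5   5
DUP      5 5
PUSH -3  5 5 -3
STORE 0  5 5
OVER     5 5 5
ROT      5 5 5
DUP      5 5 5 5
SWAP     5 5 5 5
EQ       5 5 1
SUB      5 4
PUSH 5   5 4 5
PUSH -7  5 4 5 -7
LT       5 4 0
PUSH 0   5 4 0 0
OVER     5 4 0 0 0
EQ       5 4 0 1
ROT      5 0 1 4
STORE 2  5 0 1
PUSH -7  5 0 1 -7
OVER     5 0 1 -7 1
ADD      5 0 1 -6

[5, 0, 1, -6]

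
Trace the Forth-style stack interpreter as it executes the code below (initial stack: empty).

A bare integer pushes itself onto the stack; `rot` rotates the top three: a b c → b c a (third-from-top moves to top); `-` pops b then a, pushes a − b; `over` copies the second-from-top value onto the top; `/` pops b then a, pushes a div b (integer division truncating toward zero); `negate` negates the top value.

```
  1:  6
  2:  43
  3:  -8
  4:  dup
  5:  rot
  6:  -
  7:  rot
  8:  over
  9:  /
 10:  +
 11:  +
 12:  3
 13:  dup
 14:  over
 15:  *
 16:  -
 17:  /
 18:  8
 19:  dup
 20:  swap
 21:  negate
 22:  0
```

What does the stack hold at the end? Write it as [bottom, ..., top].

[9, 8, -8, 0]

6       6
43      6 43
-8      6 43 -8
dup     6 43 -8 -8
rot     6 -8 -8 43
-       6 -8 -51
rot     -8 -51 6
over    -8 -51 6 -51
/       -8 -51 0
+       -8 -51
+       -59
3       -59 3
dup     -59 3 3
over    -59 3 3 3
*       -59 3 9
-       -59 -6
/       9
8       9 8
dup     9 8 8
swap    9 8 8
negate  9 8 -8
0       9 8 -8 0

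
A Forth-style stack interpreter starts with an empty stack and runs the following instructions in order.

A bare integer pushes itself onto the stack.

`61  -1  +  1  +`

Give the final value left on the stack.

61 -> [61]
-1 -> [61, -1]
+  -> [60]
1  -> [60, 1]
+  -> [61]

61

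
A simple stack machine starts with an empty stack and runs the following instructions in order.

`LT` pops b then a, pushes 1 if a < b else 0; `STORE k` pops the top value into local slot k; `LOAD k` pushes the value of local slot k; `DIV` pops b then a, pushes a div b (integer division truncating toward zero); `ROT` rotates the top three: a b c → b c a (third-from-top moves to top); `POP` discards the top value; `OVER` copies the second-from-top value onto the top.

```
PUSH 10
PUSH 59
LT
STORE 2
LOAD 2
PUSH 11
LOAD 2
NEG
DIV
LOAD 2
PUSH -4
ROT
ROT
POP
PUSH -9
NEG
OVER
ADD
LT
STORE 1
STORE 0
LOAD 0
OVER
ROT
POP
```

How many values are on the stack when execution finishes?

PUSH 10 -> [10]
PUSH 59 -> [10, 59]
LT      -> [1]
STORE 2 -> []
LOAD 2  -> [1]
PUSH 11 -> [1, 11]
LOAD 2  -> [1, 11, 1]
NEG     -> [1, 11, -1]
DIV     -> [1, -11]
LOAD 2  -> [1, -11, 1]
PUSH -4 -> [1, -11, 1, -4]
ROT     -> [1, 1, -4, -11]
ROT     -> [1, -4, -11, 1]
POP     -> [1, -4, -11]
PUSH -9 -> [1, -4, -11, -9]
NEG     -> [1, -4, -11, 9]
OVER    -> [1, -4, -11, 9, -11]
ADD     -> [1, -4, -11, -2]
LT      -> [1, -4, 1]
STORE 1 -> [1, -4]
STORE 0 -> [1]
LOAD 0  -> [1, -4]
OVER    -> [1, -4, 1]
ROT     -> [-4, 1, 1]
POP     -> [-4, 1]

2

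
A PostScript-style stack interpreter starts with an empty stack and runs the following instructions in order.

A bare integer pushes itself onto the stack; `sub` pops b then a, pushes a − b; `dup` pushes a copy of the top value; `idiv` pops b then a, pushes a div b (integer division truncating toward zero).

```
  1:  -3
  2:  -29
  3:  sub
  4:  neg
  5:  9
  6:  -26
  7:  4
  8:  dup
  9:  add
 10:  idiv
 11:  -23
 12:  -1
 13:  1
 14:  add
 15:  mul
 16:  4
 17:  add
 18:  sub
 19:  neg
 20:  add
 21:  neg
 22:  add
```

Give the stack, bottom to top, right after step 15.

-3    [-3]
-29   [-3, -29]
sub   [26]
neg   [-26]
9     [-26, 9]
-26   [-26, 9, -26]
4     [-26, 9, -26, 4]
dup   [-26, 9, -26, 4, 4]
add   [-26, 9, -26, 8]
idiv  [-26, 9, -3]
-23   [-26, 9, -3, -23]
-1    [-26, 9, -3, -23, -1]
1     [-26, 9, -3, -23, -1, 1]
add   [-26, 9, -3, -23, 0]
mul   [-26, 9, -3, 0]

[-26, 9, -3, 0]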